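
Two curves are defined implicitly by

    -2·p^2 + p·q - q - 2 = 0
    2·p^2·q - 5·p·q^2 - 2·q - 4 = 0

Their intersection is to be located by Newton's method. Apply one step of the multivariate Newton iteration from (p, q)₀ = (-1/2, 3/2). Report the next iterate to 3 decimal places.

At (-1/2, 3/2): F = (-4.750, -0.625).
Jacobian J = [[-4·p + q, p - 1], [4·p·q - 5·q^2, 2·p^2 - 10·p·q - 2]].
At the point, J = [[3.500, -1.500], [-14.250, 6.000]] (det J = -0.375).
Solving J·Δ = −F gives Δ = (-78.500, -186.333).
Then the next iterate is (p, q)₁ = (-79.000, -184.833).

(-79.000, -184.833)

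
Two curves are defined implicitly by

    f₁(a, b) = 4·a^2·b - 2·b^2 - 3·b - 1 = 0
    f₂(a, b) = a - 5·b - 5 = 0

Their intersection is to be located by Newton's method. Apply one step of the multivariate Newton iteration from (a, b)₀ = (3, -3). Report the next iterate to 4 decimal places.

(2.9841, -0.4032)

At (3, -3): F = (-118.0000, 13.0000).
Jacobian J = [[8·a·b, 4·a^2 - 4·b - 3], [1, -5]].
At the point, J = [[-72.0000, 45.0000], [1.0000, -5.0000]] (det J = 315.0000).
Solving J·Δ = −F gives Δ = (-0.0159, 2.5968).
Then the next iterate is (a, b)₁ = (2.9841, -0.4032).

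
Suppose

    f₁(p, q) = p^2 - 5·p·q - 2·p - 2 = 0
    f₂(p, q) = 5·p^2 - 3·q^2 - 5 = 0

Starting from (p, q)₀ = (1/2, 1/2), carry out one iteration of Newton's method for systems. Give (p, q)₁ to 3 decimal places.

(0.467, -1.054)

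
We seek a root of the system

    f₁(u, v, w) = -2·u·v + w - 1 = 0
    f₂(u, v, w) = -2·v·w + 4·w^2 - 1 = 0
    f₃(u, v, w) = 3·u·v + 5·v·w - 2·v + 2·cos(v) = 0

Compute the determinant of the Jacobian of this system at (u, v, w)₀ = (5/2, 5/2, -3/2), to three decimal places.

699.240

J = [[-2·v, -2·u, 1], [0, -2·w, -2·v + 8·w], [3·v, 3·u + 5·w - 2·sin(v) - 2, 5·v]].
At the point, J = [[-5.000, -5.000, 1.000], [0.000, 3.000, -17.000], [7.500, -3.19694, 12.500]].
det J = 699.240.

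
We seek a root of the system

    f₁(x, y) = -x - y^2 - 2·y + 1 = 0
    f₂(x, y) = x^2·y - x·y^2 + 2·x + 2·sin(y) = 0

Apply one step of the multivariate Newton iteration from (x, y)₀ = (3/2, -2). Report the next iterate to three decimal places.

At (3/2, -2): F = (-0.500, -9.31859).
Jacobian J = [[-1, -2·y - 2], [2·x·y - y^2 + 2, x^2 - 2·x·y + 2·cos(y)]].
At the point, J = [[-1.000, 2.000], [-8.000, 7.41771]] (det J = 8.58229).
Solving J·Δ = −F gives Δ = (-1.739, -0.620).
Then the next iterate is (x, y)₁ = (-0.239, -2.620).

(-0.239, -2.620)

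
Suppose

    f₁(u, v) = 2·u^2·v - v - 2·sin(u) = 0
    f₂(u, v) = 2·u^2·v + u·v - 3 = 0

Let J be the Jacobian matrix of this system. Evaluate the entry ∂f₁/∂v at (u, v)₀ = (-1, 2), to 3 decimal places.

∂f₁/∂v = 2·u^2 - 1.
At (-1, 2) this is 1.000.

1.000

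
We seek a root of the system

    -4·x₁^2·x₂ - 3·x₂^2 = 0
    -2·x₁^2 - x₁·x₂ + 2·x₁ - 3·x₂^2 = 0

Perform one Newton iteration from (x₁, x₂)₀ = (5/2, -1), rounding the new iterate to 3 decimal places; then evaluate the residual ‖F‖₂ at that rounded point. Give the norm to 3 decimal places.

At (5/2, -1): F = (22.000, -8.000).
Jacobian J = [[-8·x₁·x₂, -4·x₁^2 - 6·x₂], [-4·x₁ - x₂ + 2, -x₁ - 6·x₂]].
At the point, J = [[20.000, -19.000], [-7.000, 3.500]] (det J = -63.000).
Solving J·Δ = −F gives Δ = (-1.190, -0.095).
Then the next iterate is (x₁, x₂)₁ = (1.310, -1.095).
Re-evaluating at (1.310, -1.095): F = (3.91944, -2.97483), so ‖F‖₂ = 4.921.

4.921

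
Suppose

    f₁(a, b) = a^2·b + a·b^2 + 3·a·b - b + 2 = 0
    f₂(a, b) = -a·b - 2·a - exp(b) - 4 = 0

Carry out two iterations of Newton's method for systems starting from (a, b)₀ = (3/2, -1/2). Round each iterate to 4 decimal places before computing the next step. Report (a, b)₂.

At (3/2, -1/2): F = (-0.5000, -6.856531).
Jacobian J = [[2·a·b + b^2 + 3·b, a^2 + 2·a·b + 3·a - 1], [-b - 2, -a - exp(b)]].
At the point, J = [[-2.7500, 4.2500], [-1.5000, -2.106531]] (det J = 12.167959).
Solving J·Δ = −F gives Δ = (-2.4814, -1.4880).
Then the next iterate is (a, b)₁ = (-0.9814, -1.9880).
Round to (-0.9814, -1.9880) and repeat: F = (4.047701, -4.125192), J = [[1.890190, 0.920992], [-0.0120, 0.844431]].
Δ = (-4.4906, 4.8214), so (a, b)₂ = (-5.4720, 2.8334).

(-5.4720, 2.8334)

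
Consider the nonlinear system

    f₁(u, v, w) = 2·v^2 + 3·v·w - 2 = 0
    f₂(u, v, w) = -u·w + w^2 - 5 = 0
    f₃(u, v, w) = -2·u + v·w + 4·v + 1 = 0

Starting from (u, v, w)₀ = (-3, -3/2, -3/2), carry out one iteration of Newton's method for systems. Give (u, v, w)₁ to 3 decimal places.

(1.833, 0.083, -3.139)

At (-3, -3/2, -3/2): F = (9.250, -7.250, 3.250).
Jacobian J = [[0, 4·v + 3·w, 3·v], [-w, 0, -u + 2·w], [-2, w + 4, v]].
At the point, J = [[0.000, -10.500, -4.500], [1.500, 0.000, 0.000], [-2.000, 2.500, -1.500]] (det J = -40.500).
Solving J·Δ = −F gives Δ = (4.833, 1.583, -1.639).
Then the next iterate is (u, v, w)₁ = (1.833, 0.083, -3.139).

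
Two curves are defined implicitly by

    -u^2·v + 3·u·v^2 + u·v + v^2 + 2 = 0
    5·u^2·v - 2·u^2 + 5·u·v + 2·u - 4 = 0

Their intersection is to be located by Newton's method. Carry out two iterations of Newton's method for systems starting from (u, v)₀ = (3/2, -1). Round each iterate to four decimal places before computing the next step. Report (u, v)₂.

At (3/2, -1): F = (8.2500, -24.2500).
Jacobian J = [[-2·u·v + 3·v^2 + v, -u^2 + 6·u·v + u + 2·v], [10·u·v - 4·u + 5·v + 2, 5·u^2 + 5·u]].
At the point, J = [[5.0000, -11.7500], [-24.0000, 18.7500]] (det J = -188.2500).
Solving J·Δ = −F gives Δ = (-0.6919, 0.4077).
Then the next iterate is (u, v)₁ = (0.8081, -0.5923).
Round to (0.8081, -0.5923) and repeat: F = (3.109460, -8.016975), J = [[1.417433, -3.901351], [-8.980276, 7.305628]].
Δ = (-0.3469, 0.6710), so (u, v)₂ = (0.4612, 0.0787).

(0.4612, 0.0787)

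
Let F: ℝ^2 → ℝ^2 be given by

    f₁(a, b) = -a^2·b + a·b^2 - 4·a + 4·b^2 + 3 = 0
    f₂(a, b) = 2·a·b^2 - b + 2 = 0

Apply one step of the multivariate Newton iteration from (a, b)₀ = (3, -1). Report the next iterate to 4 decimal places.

At (3, -1): F = (7.0000, 9.0000).
Jacobian J = [[-2·a·b + b^2 - 4, -a^2 + 2·a·b + 8·b], [2·b^2, 4·a·b - 1]].
At the point, J = [[3.0000, -23.0000], [2.0000, -13.0000]] (det J = 7.0000).
Solving J·Δ = −F gives Δ = (-16.5714, -1.8571).
Then the next iterate is (a, b)₁ = (-13.5714, -2.8571).

(-13.5714, -2.8571)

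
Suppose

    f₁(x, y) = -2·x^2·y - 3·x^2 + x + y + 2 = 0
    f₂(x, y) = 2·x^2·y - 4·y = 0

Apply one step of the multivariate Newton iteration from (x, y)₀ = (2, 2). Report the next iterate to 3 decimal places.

(10.000, -32.000)

At (2, 2): F = (-22.000, 8.000).
Jacobian J = [[-4·x·y - 6·x + 1, -2·x^2 + 1], [4·x·y, 2·x^2 - 4]].
At the point, J = [[-27.000, -7.000], [16.000, 4.000]] (det J = 4.000).
Solving J·Δ = −F gives Δ = (8.000, -34.000).
Then the next iterate is (x, y)₁ = (10.000, -32.000).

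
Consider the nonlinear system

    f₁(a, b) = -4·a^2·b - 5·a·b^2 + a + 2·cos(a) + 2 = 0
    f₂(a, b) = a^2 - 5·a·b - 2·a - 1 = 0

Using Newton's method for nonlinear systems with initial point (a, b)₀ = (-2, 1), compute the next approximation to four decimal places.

(-1.2517, 0.1231)

At (-2, 1): F = (-6.832294, 17.0000).
Jacobian J = [[-8·a·b - 5·b^2 - 2·sin(a) + 1, -4·a^2 - 10·a·b], [2·a - 5·b - 2, -5·a]].
At the point, J = [[13.818595, 4.0000], [-11.0000, 10.0000]] (det J = 182.185949).
Solving J·Δ = −F gives Δ = (0.7483, -0.8769).
Then the next iterate is (a, b)₁ = (-1.2517, 0.1231).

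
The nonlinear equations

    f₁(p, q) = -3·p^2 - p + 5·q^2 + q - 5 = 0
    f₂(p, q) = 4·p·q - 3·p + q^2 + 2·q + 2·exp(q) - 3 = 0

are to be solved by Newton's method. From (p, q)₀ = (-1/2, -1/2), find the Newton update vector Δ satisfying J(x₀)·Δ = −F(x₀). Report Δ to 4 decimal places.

(-0.0565, -1.1533)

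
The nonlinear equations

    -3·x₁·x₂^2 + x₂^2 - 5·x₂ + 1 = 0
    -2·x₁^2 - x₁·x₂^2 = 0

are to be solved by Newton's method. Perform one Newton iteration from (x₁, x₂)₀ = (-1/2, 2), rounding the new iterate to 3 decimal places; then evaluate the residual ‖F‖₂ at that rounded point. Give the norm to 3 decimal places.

At (-1/2, 2): F = (1.000, 1.500).
Jacobian J = [[-3·x₂^2, -6·x₁·x₂ + 2·x₂ - 5], [-4·x₁ - x₂^2, -2·x₁·x₂]].
At the point, J = [[-12.000, 5.000], [-2.000, 2.000]] (det J = -14.000).
Solving J·Δ = −F gives Δ = (-0.393, -1.143).
Then the next iterate is (x₁, x₂)₁ = (-0.893, 0.857).
Re-evaluating at (-0.893, 0.857): F = (-0.58296, -0.93904), so ‖F‖₂ = 1.105.

1.105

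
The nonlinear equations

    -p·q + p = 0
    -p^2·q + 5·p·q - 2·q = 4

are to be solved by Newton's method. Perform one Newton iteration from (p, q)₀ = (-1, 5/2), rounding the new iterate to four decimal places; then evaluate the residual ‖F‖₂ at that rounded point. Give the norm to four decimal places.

At (-1, 5/2): F = (1.5000, -24.0000).
Jacobian J = [[-q + 1, -p], [-2·p·q + 5·q, -p^2 + 5·p - 2]].
At the point, J = [[-1.5000, 1.0000], [17.5000, -8.0000]] (det J = -5.5000).
Solving J·Δ = −F gives Δ = (2.1818, 1.7727).
Then the next iterate is (p, q)₁ = (1.1818, 4.2727).
Re-evaluating at (1.1818, 4.2727): F = (-3.867677, 6.734513), so ‖F‖₂ = 7.7661.

7.7661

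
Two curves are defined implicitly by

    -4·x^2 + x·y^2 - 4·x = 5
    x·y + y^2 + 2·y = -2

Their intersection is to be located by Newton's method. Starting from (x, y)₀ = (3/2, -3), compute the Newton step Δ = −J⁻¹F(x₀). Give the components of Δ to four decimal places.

(2.1842, -2.4211)

At (3/2, -3): F = (-6.5000, 0.5000).
Jacobian J = [[-8·x + y^2 - 4, 2·x·y], [y, x + 2·y + 2]].
At the point, J = [[-7.0000, -9.0000], [-3.0000, -2.5000]] (det J = -9.5000).
Solving J·Δ = −F gives Δ = (2.1842, -2.4211).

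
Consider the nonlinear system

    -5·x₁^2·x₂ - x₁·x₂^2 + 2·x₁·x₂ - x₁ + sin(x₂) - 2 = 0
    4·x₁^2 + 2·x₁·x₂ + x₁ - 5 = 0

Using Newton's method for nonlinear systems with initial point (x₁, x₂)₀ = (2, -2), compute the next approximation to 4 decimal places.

At (2, -2): F = (19.090703, 5.0000).
Jacobian J = [[-10·x₁·x₂ - x₂^2 + 2·x₂ - 1, -5·x₁^2 - 2·x₁·x₂ + 2·x₁ + cos(x₂)], [8·x₁ + 2·x₂ + 1, 2·x₁]].
At the point, J = [[31.0000, -8.416147], [13.0000, 4.0000]] (det J = 233.409909).
Solving J·Δ = −F gives Δ = (-0.5074, 0.3992).
Then the next iterate is (x₁, x₂)₁ = (1.4926, -1.6008).

(1.4926, -1.6008)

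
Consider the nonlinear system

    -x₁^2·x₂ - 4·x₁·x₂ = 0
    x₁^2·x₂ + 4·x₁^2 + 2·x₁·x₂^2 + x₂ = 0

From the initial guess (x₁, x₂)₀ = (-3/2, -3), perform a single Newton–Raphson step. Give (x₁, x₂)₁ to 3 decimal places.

At (-3/2, -3): F = (-11.250, -27.750).
Jacobian J = [[-2·x₁·x₂ - 4·x₂, -x₁^2 - 4·x₁], [2·x₁·x₂ + 8·x₁ + 2·x₂^2, x₁^2 + 4·x₁·x₂ + 1]].
At the point, J = [[3.000, 3.750], [15.000, 21.250]] (det J = 7.500).
Solving J·Δ = −F gives Δ = (18.000, -11.400).
Then the next iterate is (x₁, x₂)₁ = (16.500, -14.400).

(16.500, -14.400)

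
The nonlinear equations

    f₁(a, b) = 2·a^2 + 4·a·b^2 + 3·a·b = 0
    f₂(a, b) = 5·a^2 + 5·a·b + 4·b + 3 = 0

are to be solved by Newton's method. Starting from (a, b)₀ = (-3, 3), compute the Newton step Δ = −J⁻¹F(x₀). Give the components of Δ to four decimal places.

At (-3, 3): F = (-117.0000, 15.0000).
Jacobian J = [[4·a + 4·b^2 + 3·b, 8·a·b + 3·a], [10·a + 5·b, 5·a + 4]].
At the point, J = [[33.0000, -81.0000], [-15.0000, -11.0000]] (det J = -1578.0000).
Solving J·Δ = −F gives Δ = (1.5856, -0.7985).

(1.5856, -0.7985)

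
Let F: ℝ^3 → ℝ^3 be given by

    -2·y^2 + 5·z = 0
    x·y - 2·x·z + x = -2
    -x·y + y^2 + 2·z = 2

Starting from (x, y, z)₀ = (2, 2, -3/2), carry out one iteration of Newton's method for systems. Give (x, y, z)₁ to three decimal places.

(1.393, 1.536, 0.857)

At (2, 2, -3/2): F = (-15.500, 14.000, -5.000).
Jacobian J = [[0, -4·y, 5], [y - 2·z + 1, x, -2·x], [-y, -x + 2·y, 2]].
At the point, J = [[0.000, -8.000, 5.000], [6.000, 2.000, -4.000], [-2.000, 2.000, 2.000]] (det J = 112.000).
Solving J·Δ = −F gives Δ = (-0.607, -0.464, 2.357).
Then the next iterate is (x, y, z)₁ = (1.393, 1.536, 0.857).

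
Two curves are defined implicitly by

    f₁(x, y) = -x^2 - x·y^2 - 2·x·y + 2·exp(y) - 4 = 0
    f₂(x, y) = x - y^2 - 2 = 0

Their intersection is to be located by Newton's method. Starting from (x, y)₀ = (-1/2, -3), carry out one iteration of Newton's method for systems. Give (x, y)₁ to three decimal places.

At (-1/2, -3): F = (-2.65043, -11.500).
Jacobian J = [[-2·x - y^2 - 2·y, -2·x·y - 2·x + 2·exp(y)], [1, -2·y]].
At the point, J = [[-2.000, -1.90043], [1.000, 6.000]] (det J = -10.09957).
Solving J·Δ = −F gives Δ = (-3.739, 2.540).
Then the next iterate is (x, y)₁ = (-4.239, -0.460).

(-4.239, -0.460)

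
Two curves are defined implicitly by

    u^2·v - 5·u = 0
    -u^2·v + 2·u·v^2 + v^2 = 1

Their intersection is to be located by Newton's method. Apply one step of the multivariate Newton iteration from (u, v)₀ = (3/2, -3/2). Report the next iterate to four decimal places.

(0.3762, -1.4115)

At (3/2, -3/2): F = (-10.8750, 11.3750).
Jacobian J = [[2·u·v - 5, u^2], [-2·u·v + 2·v^2, -u^2 + 4·u·v + 2·v]].
At the point, J = [[-9.5000, 2.2500], [9.0000, -14.2500]] (det J = 115.1250).
Solving J·Δ = −F gives Δ = (-1.1238, 0.0885).
Then the next iterate is (u, v)₁ = (0.3762, -1.4115).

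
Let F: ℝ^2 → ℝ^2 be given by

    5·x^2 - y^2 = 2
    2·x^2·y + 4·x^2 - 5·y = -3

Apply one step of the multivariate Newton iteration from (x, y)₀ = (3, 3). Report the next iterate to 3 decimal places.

(1.787, 2.600)

At (3, 3): F = (34.000, 78.000).
Jacobian J = [[10·x, -2·y], [4·x·y + 8·x, 2·x^2 - 5]].
At the point, J = [[30.000, -6.000], [60.000, 13.000]] (det J = 750.000).
Solving J·Δ = −F gives Δ = (-1.213, -0.400).
Then the next iterate is (x, y)₁ = (1.787, 2.600).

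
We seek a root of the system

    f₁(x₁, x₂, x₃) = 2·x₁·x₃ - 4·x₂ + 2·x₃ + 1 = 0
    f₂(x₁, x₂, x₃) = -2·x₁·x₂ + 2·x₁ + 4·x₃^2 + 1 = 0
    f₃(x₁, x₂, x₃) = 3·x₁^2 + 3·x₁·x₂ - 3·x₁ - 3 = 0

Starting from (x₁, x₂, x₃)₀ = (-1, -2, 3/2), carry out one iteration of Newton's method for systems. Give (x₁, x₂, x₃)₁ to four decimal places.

(-0.8696, 0.3478, 0.7101)

At (-1, -2, 3/2): F = (9.0000, 4.0000, 9.0000).
Jacobian J = [[2·x₃, -4, 2·x₁ + 2], [-2·x₂ + 2, -2·x₁, 8·x₃], [6·x₁ + 3·x₂ - 3, 3·x₁, 0]].
At the point, J = [[3.0000, -4.0000, 0.0000], [6.0000, 2.0000, 12.0000], [-15.0000, -3.0000, 0.0000]] (det J = 828.0000).
Solving J·Δ = −F gives Δ = (0.1304, 2.3478, -0.7899).
Then the next iterate is (x₁, x₂, x₃)₁ = (-0.8696, 0.3478, 0.7101).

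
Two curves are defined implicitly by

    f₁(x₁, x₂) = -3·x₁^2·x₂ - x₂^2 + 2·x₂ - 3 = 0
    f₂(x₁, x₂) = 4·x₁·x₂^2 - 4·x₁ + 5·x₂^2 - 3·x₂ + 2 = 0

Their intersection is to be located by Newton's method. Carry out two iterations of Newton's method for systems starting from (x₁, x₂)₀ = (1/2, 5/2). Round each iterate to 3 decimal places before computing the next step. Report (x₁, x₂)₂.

At (1/2, 5/2): F = (-6.125, 36.250).
Jacobian J = [[-6·x₁·x₂, -3·x₁^2 - 2·x₂ + 2], [4·x₂^2 - 4, 8·x₁·x₂ + 10·x₂ - 3]].
At the point, J = [[-7.500, -3.750], [21.000, 32.000]] (det J = -161.250).
Solving J·Δ = −F gives Δ = (-0.372, -0.888).
Then the next iterate is (x₁, x₂)₁ = (0.128, 1.612).
Round to (0.128, 1.612) and repeat: F = (-2.45378, 10.97517), J = [[-1.23802, -1.27315], [6.39418, 14.77069]].
Δ = (-2.195, 0.207), so (x₁, x₂)₂ = (-2.067, 1.819).

(-2.067, 1.819)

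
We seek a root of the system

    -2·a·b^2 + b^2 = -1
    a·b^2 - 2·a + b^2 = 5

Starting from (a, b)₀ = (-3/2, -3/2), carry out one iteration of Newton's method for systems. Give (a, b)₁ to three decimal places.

(-7.500, 1.583)

At (-3/2, -3/2): F = (10.000, -3.125).
Jacobian J = [[-2·b^2, -4·a·b + 2·b], [b^2 - 2, 2·a·b + 2·b]].
At the point, J = [[-4.500, -12.000], [0.250, 1.500]] (det J = -3.750).
Solving J·Δ = −F gives Δ = (-6.000, 3.083).
Then the next iterate is (a, b)₁ = (-7.500, 1.583).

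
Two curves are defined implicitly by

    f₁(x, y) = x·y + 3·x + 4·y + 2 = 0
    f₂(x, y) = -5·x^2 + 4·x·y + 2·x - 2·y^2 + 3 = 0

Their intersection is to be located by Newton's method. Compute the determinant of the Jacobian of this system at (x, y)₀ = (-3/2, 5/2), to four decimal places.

J = [[y + 3, x + 4], [-10·x + 4·y + 2, 4·x - 4·y]].
At the point, J = [[5.5000, 2.5000], [27.0000, -16.0000]].
det J = -155.5000.

-155.5000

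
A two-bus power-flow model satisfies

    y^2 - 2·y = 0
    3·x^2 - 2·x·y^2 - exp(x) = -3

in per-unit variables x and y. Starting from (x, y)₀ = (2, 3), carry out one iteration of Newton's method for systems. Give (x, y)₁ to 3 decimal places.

(1.224, 2.250)

At (2, 3): F = (3.000, -28.38906).
Jacobian J = [[0, 2·y - 2], [6·x - 2·y^2 - exp(x), -4·x·y]].
At the point, J = [[0.000, 4.000], [-13.38906, -24.000]] (det J = 53.55622).
Solving J·Δ = −F gives Δ = (-0.776, -0.750).
Then the next iterate is (x, y)₁ = (1.224, 2.250).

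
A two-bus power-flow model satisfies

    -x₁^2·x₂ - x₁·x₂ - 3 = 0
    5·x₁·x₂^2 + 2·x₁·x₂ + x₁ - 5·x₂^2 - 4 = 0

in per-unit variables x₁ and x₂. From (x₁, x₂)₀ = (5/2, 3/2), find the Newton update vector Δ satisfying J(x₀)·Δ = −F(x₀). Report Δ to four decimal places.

At (5/2, 3/2): F = (-16.1250, 22.8750).
Jacobian J = [[-2·x₁·x₂ - x₂, -x₁^2 - x₁], [5·x₂^2 + 2·x₂ + 1, 10·x₁·x₂ + 2·x₁ - 10·x₂]].
At the point, J = [[-9.0000, -8.7500], [15.2500, 27.5000]] (det J = -114.0625).
Solving J·Δ = −F gives Δ = (-2.1329, 0.3510).

(-2.1329, 0.3510)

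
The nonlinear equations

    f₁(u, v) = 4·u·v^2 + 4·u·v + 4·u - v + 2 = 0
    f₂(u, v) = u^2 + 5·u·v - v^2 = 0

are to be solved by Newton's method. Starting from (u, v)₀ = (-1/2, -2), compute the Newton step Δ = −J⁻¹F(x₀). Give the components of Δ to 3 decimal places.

(0.127, 0.096)

At (-1/2, -2): F = (-2.000, 1.250).
Jacobian J = [[4·v^2 + 4·v + 4, 8·u·v + 4·u - 1], [2·u + 5·v, 5·u - 2·v]].
At the point, J = [[12.000, 5.000], [-11.000, 1.500]] (det J = 73.000).
Solving J·Δ = −F gives Δ = (0.127, 0.096).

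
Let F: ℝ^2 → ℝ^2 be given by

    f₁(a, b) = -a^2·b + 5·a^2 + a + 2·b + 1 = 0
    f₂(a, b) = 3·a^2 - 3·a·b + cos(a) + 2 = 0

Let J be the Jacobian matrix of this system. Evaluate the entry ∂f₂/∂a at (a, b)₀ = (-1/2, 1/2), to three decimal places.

-4.021

∂f₂/∂a = 6·a - 3·b - sin(a).
At (-1/2, 1/2) this is -4.021.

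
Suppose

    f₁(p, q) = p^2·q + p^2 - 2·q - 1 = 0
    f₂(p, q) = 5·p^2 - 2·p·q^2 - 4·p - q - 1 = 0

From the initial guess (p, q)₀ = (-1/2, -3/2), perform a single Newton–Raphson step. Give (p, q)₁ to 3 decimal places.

At (-1/2, -3/2): F = (1.875, 6.000).
Jacobian J = [[2·p·q + 2·p, p^2 - 2], [10·p - 2·q^2 - 4, -4·p·q - 1]].
At the point, J = [[0.500, -1.750], [-13.500, -4.000]] (det J = -25.625).
Solving J·Δ = −F gives Δ = (0.117, 1.105).
Then the next iterate is (p, q)₁ = (-0.383, -0.395).

(-0.383, -0.395)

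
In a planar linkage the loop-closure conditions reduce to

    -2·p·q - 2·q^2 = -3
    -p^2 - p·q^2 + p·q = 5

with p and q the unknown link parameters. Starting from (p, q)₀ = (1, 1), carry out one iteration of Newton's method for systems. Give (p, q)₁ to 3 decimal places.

(-2.500, 2.000)

At (1, 1): F = (-1.000, -6.000).
Jacobian J = [[-2·q, -2·p - 4·q], [-2·p - q^2 + q, -2·p·q + p]].
At the point, J = [[-2.000, -6.000], [-2.000, -1.000]] (det J = -10.000).
Solving J·Δ = −F gives Δ = (-3.500, 1.000).
Then the next iterate is (p, q)₁ = (-2.500, 2.000).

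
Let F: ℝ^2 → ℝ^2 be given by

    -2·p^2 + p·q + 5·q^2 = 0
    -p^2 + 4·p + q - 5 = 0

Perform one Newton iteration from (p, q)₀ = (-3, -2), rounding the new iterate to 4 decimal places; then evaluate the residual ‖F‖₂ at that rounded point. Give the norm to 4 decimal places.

7.1209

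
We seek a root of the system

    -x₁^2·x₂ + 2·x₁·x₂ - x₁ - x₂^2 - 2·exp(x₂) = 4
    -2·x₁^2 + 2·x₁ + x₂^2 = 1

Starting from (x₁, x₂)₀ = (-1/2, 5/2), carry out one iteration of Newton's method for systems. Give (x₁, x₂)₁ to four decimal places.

(-0.0393, 1.3814)

At (-1/2, 5/2): F = (-37.239988, 3.7500).
Jacobian J = [[-2·x₁·x₂ + 2·x₂ - 1, -x₁^2 + 2·x₁ - 2·x₂ - 2·exp(x₂)], [-4·x₁ + 2, 2·x₂]].
At the point, J = [[6.5000, -30.614988], [4.0000, 5.0000]] (det J = 154.959952).
Solving J·Δ = −F gives Δ = (0.4607, -1.1186).
Then the next iterate is (x₁, x₂)₁ = (-0.0393, 1.3814).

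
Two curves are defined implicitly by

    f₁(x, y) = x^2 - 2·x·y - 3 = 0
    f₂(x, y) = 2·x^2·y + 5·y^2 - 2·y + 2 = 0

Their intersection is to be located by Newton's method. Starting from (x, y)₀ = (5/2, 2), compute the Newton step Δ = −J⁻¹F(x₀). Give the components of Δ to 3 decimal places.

(-0.070, -1.364)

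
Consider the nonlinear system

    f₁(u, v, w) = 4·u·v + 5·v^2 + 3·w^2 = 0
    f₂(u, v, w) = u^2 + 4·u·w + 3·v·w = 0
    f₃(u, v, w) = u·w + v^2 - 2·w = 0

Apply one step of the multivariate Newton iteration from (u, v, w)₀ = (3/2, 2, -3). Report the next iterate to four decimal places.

(2.4354, 1.7416, 0.3202)

At (3/2, 2, -3): F = (59.0000, -33.7500, 5.5000).
Jacobian J = [[4·v, 4·u + 10·v, 6·w], [2·u + 4·w, 3·w, 4·u + 3·v], [w, 2·v, u - 2]].
At the point, J = [[8.0000, 26.0000, -18.0000], [-9.0000, -9.0000, 12.0000], [-3.0000, 4.0000, -0.5000]] (det J = -267.0000).
Solving J·Δ = −F gives Δ = (0.9354, -0.2584, 3.3202).
Then the next iterate is (u, v, w)₁ = (2.4354, 1.7416, 0.3202).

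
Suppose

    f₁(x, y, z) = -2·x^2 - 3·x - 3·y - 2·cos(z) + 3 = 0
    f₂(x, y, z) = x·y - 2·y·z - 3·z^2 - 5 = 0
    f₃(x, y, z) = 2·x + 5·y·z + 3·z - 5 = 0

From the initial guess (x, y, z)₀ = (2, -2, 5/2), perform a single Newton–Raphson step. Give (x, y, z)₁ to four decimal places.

At (2, -2, 5/2): F = (-3.397713, -17.7500, -18.5000).
Jacobian J = [[-4·x - 3, -3, 2·sin(z)], [y, x - 2·z, -2·y - 6·z], [2, 5·z, 5·y + 3]].
At the point, J = [[-11.0000, -3.0000, 1.196944], [-2.0000, -3.0000, -11.0000], [2.0000, 12.5000, -7.0000]] (det J = -1658.241941).
Solving J·Δ = −F gives Δ = (-0.6684, 0.6518, -1.6699).
Then the next iterate is (x, y, z)₁ = (1.3316, -1.3482, 0.8301).

(1.3316, -1.3482, 0.8301)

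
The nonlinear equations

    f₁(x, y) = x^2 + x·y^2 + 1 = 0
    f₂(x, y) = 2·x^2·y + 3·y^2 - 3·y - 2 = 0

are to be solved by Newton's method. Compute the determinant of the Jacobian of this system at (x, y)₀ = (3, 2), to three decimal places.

J = [[2·x + y^2, 2·x·y], [4·x·y, 2·x^2 + 6·y - 3]].
At the point, J = [[10.000, 12.000], [24.000, 27.000]].
det J = -18.000.

-18.000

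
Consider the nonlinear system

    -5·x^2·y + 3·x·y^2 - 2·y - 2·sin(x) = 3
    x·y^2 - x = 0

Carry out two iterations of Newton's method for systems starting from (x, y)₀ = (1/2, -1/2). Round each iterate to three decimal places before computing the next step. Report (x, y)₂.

At (1/2, -1/2): F = (-1.95885, -0.375).
Jacobian J = [[-10·x·y + 3·y^2 - 2·cos(x), -5·x^2 + 6·x·y - 2], [y^2 - 1, 2·x·y]].
At the point, J = [[1.49483, -4.750], [-0.750, -0.500]] (det J = -4.30992).
Solving J·Δ = −F gives Δ = (-0.186, -0.471).
Then the next iterate is (x, y)₁ = (0.314, -0.971).
Round to (0.314, -0.971) and repeat: F = (-0.30889, -0.01795), J = [[3.97525, -4.32234], [-0.05716, -0.60979]].
Δ = (0.041, -0.033), so (x, y)₂ = (0.355, -1.004).

(0.355, -1.004)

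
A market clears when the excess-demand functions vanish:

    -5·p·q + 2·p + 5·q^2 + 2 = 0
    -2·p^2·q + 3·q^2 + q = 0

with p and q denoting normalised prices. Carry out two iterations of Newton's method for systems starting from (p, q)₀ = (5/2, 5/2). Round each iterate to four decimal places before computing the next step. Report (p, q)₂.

(1.4862, 0.5037)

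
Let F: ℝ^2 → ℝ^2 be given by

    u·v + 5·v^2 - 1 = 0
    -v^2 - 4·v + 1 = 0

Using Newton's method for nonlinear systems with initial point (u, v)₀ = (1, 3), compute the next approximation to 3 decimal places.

(6.000, 1.000)

At (1, 3): F = (47.000, -20.000).
Jacobian J = [[v, u + 10·v], [0, -2·v - 4]].
At the point, J = [[3.000, 31.000], [0.000, -10.000]] (det J = -30.000).
Solving J·Δ = −F gives Δ = (5.000, -2.000).
Then the next iterate is (u, v)₁ = (6.000, 1.000).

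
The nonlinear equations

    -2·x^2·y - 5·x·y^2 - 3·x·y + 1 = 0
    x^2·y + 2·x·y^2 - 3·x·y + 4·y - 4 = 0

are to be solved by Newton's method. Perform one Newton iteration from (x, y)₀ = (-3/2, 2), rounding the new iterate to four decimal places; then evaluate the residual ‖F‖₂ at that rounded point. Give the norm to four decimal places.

At (-3/2, 2): F = (31.0000, 5.5000).
Jacobian J = [[-4·x·y - 5·y^2 - 3·y, -2·x^2 - 10·x·y - 3·x], [2·x·y + 2·y^2 - 3·y, x^2 + 4·x·y - 3·x + 4]].
At the point, J = [[-14.0000, 30.0000], [-4.0000, -1.2500]] (det J = 137.5000).
Solving J·Δ = −F gives Δ = (1.4818, -0.3418).
Then the next iterate is (x, y)₁ = (-0.0182, 1.6582).
Re-evaluating at (-0.0182, 1.6582): F = (1.339655, 2.623801), so ‖F‖₂ = 2.9460.

2.9460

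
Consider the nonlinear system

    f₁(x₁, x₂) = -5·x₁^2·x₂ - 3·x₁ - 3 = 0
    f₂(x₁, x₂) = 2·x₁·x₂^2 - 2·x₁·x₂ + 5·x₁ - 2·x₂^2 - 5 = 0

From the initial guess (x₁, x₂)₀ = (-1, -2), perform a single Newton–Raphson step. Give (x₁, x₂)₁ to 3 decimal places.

At (-1, -2): F = (10.000, -30.000).
Jacobian J = [[-10·x₁·x₂ - 3, -5·x₁^2], [2·x₂^2 - 2·x₂ + 5, 4·x₁·x₂ - 2·x₁ - 4·x₂]].
At the point, J = [[-23.000, -5.000], [17.000, 18.000]] (det J = -329.000).
Solving J·Δ = −F gives Δ = (0.091, 1.581).
Then the next iterate is (x₁, x₂)₁ = (-0.909, -0.419).

(-0.909, -0.419)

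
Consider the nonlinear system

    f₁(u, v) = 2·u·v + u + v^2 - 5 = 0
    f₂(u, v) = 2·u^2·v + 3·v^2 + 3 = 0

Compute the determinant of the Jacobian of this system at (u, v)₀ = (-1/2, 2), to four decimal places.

74.5000

J = [[2·v + 1, 2·u + 2·v], [4·u·v, 2·u^2 + 6·v]].
At the point, J = [[5.0000, 3.0000], [-4.0000, 12.5000]].
det J = 74.5000.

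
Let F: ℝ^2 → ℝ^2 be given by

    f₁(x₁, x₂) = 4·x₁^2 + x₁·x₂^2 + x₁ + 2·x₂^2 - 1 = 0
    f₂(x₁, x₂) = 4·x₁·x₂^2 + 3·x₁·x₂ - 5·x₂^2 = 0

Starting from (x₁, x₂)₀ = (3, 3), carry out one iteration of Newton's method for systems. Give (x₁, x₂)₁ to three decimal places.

At (3, 3): F = (83.000, 90.000).
Jacobian J = [[8·x₁ + x₂^2 + 1, 2·x₁·x₂ + 4·x₂], [4·x₂^2 + 3·x₂, 8·x₁·x₂ + 3·x₁ - 10·x₂]].
At the point, J = [[34.000, 30.000], [45.000, 51.000]] (det J = 384.000).
Solving J·Δ = −F gives Δ = (-3.992, 1.758).
Then the next iterate is (x₁, x₂)₁ = (-0.992, 4.758).

(-0.992, 4.758)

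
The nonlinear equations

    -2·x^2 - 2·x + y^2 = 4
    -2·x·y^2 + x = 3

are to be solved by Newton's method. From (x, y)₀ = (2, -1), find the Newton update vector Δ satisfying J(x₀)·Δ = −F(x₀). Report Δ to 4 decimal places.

(-1.5854, 0.4268)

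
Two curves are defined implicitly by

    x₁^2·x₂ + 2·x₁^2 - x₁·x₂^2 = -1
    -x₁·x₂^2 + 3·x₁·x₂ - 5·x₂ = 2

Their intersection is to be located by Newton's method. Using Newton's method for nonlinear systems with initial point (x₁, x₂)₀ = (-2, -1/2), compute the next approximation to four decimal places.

(-0.7552, -0.3599)

At (-2, -1/2): F = (7.5000, 4.0000).
Jacobian J = [[2·x₁·x₂ + 4·x₁ - x₂^2, x₁^2 - 2·x₁·x₂], [-x₂^2 + 3·x₂, -2·x₁·x₂ + 3·x₁ - 5]].
At the point, J = [[-6.2500, 2.0000], [-1.7500, -13.0000]] (det J = 84.7500).
Solving J·Δ = −F gives Δ = (1.2448, 0.1401).
Then the next iterate is (x₁, x₂)₁ = (-0.7552, -0.3599).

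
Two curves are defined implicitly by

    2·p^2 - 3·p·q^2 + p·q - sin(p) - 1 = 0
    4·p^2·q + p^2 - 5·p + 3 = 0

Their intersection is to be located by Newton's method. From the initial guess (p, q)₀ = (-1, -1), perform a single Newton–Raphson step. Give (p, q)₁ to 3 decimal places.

At (-1, -1): F = (5.84147, 5.000).
Jacobian J = [[4·p - 3·q^2 + q - cos(p), -6·p·q + p], [8·p·q + 2·p - 5, 4·p^2]].
At the point, J = [[-8.54030, -7.000], [1.000, 4.000]] (det J = -27.16121).
Solving J·Δ = −F gives Δ = (2.149, -1.787).
Then the next iterate is (p, q)₁ = (1.149, -2.787).

(1.149, -2.787)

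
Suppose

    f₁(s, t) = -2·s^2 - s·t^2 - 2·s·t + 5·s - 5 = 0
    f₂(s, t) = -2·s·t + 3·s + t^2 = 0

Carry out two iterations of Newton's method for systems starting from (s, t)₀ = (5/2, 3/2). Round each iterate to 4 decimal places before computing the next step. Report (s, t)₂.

(-3.0456, 0.5205)

At (5/2, 3/2): F = (-18.1250, 2.2500).
Jacobian J = [[-4·s - t^2 - 2·t + 5, -2·s·t - 2·s], [-2·t + 3, -2·s + 2·t]].
At the point, J = [[-10.2500, -12.5000], [0.0000, -2.0000]] (det J = 20.5000).
Solving J·Δ = −F gives Δ = (-3.1402, 1.1250).
Then the next iterate is (s, t)₁ = (-0.6402, 2.6250).
Round to (-0.6402, 2.6250) and repeat: F = (-1.248284, 8.331075), J = [[-4.579825, 4.641450], [-2.2500, 6.5304]].
Δ = (-2.4054, -2.1045), so (s, t)₂ = (-3.0456, 0.5205).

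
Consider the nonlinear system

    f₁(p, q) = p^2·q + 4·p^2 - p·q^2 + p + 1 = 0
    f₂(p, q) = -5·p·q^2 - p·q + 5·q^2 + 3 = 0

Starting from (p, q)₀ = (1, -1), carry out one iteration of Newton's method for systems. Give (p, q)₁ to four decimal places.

(3.6667, -7.6667)

At (1, -1): F = (4.0000, 4.0000).
Jacobian J = [[2·p·q + 8·p - q^2 + 1, p^2 - 2·p·q], [-5·q^2 - q, -10·p·q - p + 10·q]].
At the point, J = [[6.0000, 3.0000], [-4.0000, -1.0000]] (det J = 6.0000).
Solving J·Δ = −F gives Δ = (2.6667, -6.6667).
Then the next iterate is (p, q)₁ = (3.6667, -7.6667).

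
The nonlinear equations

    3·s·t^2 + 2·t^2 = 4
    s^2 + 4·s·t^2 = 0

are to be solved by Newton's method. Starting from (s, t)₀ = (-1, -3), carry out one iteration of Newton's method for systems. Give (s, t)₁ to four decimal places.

At (-1, -3): F = (-13.0000, -35.0000).
Jacobian J = [[3·t^2, 6·s·t + 4·t], [2·s + 4·t^2, 8·s·t]].
At the point, J = [[27.0000, 6.0000], [34.0000, 24.0000]] (det J = 444.0000).
Solving J·Δ = −F gives Δ = (0.2297, 1.1329).
Then the next iterate is (s, t)₁ = (-0.7703, -1.8671).

(-0.7703, -1.8671)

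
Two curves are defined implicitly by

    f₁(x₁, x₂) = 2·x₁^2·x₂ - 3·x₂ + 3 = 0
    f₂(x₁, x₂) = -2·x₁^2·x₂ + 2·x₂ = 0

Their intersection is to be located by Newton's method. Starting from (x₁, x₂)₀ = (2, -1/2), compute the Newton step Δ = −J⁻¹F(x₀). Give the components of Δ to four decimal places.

(4.5000, 3.5000)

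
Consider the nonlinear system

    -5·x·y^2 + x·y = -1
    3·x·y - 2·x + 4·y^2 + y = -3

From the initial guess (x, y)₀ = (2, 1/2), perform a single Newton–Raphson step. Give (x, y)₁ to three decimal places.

At (2, 1/2): F = (-0.500, 3.500).
Jacobian J = [[-5·y^2 + y, -10·x·y + x], [3·y - 2, 3·x + 8·y + 1]].
At the point, J = [[-0.750, -8.000], [-0.500, 11.000]] (det J = -12.250).
Solving J·Δ = −F gives Δ = (1.837, -0.235).
Then the next iterate is (x, y)₁ = (3.837, 0.265).

(3.837, 0.265)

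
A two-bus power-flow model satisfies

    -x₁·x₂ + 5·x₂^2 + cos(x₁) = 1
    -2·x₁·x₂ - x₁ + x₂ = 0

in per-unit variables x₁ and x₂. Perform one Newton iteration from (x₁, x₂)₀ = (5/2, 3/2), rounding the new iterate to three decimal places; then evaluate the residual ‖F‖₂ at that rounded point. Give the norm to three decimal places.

2.717

At (5/2, 3/2): F = (5.69886, -8.500).
Jacobian J = [[-x₂ - sin(x₁), -x₁ + 10·x₂], [-2·x₂ - 1, -2·x₁ + 1]].
At the point, J = [[-2.09847, 12.500], [-4.000, -4.000]] (det J = 58.39389).
Solving J·Δ = −F gives Δ = (-1.429, -0.696).
Then the next iterate is (x₁, x₂)₁ = (1.071, 0.804).
Re-evaluating at (1.071, 0.804): F = (1.85024, -1.98917), so ‖F‖₂ = 2.717.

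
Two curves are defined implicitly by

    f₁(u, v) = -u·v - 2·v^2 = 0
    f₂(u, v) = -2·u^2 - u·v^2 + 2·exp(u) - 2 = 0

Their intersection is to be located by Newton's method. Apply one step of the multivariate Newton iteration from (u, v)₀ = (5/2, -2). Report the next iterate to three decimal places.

At (5/2, -2): F = (-3.000, -0.13501).
Jacobian J = [[-v, -u - 4·v], [-4·u - v^2 + 2·exp(u), -2·u·v]].
At the point, J = [[2.000, 5.500], [10.36499, 10.000]] (det J = -37.00743).
Solving J·Δ = −F gives Δ = (-0.791, 0.833).
Then the next iterate is (u, v)₁ = (1.709, -1.167).

(1.709, -1.167)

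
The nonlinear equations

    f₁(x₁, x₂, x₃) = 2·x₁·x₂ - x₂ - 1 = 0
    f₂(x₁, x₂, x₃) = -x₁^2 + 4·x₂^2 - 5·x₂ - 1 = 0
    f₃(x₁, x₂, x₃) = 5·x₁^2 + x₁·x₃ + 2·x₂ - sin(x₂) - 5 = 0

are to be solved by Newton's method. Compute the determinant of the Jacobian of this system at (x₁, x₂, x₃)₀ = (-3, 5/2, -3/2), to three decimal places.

J = [[2·x₂, 2·x₁ - 1, 0], [-2·x₁, 8·x₂ - 5, 0], [10·x₁ + x₃, -cos(x₂) + 2, x₁]].
At the point, J = [[5.000, -7.000, 0.000], [6.000, 15.000, 0.000], [-31.500, 2.80114, -3.000]].
det J = -351.000.

-351.000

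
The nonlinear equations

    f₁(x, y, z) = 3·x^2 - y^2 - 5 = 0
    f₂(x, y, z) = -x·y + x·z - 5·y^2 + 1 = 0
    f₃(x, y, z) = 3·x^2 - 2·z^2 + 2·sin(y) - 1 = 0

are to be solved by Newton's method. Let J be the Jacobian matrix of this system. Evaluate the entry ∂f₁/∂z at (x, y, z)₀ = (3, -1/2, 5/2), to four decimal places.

∂f₁/∂z = 0.
At (3, -1/2, 5/2) this is 0.0000.

0.0000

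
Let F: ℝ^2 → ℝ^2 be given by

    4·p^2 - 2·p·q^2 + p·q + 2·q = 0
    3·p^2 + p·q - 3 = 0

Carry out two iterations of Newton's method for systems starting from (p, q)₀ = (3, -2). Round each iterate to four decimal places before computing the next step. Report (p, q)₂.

(1.2938, -1.1450)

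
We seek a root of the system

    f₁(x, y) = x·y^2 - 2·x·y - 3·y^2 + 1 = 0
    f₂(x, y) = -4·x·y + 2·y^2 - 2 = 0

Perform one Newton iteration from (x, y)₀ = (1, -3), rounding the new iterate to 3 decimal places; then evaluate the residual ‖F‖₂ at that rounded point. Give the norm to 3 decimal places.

6.733

At (1, -3): F = (-11.000, 28.000).
Jacobian J = [[y^2 - 2·y, 2·x·y - 2·x - 6·y], [-4·y, -4·x + 4·y]].
At the point, J = [[15.000, 10.000], [12.000, -16.000]] (det J = -360.000).
Solving J·Δ = −F gives Δ = (-0.289, 1.533).
Then the next iterate is (x, y)₁ = (0.711, -1.467).
Re-evaluating at (0.711, -1.467): F = (-1.84006, 6.47633), so ‖F‖₂ = 6.733.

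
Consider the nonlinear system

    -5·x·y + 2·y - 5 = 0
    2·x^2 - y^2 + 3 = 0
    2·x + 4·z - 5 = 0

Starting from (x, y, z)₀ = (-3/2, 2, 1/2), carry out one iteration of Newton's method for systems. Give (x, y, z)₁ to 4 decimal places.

(-0.5799, 1.4948, 1.5399)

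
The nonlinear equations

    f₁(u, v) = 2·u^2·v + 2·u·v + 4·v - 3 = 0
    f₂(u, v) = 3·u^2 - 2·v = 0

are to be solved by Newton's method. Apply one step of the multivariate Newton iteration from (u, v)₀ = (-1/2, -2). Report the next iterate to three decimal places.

At (-1/2, -2): F = (-10.000, 4.750).
Jacobian J = [[4·u·v + 2·v, 2·u^2 + 2·u + 4], [6·u, -2]].
At the point, J = [[0.000, 3.500], [-3.000, -2.000]] (det J = 10.500).
Solving J·Δ = −F gives Δ = (-0.321, 2.857).
Then the next iterate is (u, v)₁ = (-0.821, 0.857).

(-0.821, 0.857)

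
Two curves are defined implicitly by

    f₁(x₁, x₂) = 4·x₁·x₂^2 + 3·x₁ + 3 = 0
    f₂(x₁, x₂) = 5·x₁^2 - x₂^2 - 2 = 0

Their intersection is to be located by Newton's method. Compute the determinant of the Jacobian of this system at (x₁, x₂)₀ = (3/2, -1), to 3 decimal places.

J = [[4·x₂^2 + 3, 8·x₁·x₂], [10·x₁, -2·x₂]].
At the point, J = [[7.000, -12.000], [15.000, 2.000]].
det J = 194.000.

194.000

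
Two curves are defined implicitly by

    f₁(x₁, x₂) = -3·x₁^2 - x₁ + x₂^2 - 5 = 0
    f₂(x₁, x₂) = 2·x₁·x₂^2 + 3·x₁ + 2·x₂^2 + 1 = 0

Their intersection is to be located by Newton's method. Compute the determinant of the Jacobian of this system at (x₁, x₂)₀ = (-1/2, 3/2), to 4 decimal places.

J = [[-6·x₁ - 1, 2·x₂], [2·x₂^2 + 3, 4·x₁·x₂ + 4·x₂]].
At the point, J = [[2.0000, 3.0000], [7.5000, 3.0000]].
det J = -16.5000.

-16.5000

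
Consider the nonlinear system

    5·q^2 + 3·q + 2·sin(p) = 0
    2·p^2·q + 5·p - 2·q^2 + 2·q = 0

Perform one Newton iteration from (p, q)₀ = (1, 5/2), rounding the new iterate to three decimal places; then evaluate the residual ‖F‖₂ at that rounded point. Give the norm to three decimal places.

9.743

At (1, 5/2): F = (40.43294, 2.500).
Jacobian J = [[2·cos(p), 10·q + 3], [4·p·q + 5, 2·p^2 - 4·q + 2]].
At the point, J = [[1.08060, 28.000], [15.000, -6.000]] (det J = -426.48363).
Solving J·Δ = −F gives Δ = (-0.733, -1.416).
Then the next iterate is (p, q)₁ = (0.267, 1.084).
Re-evaluating at (0.267, 1.084): F = (9.65496, 1.30744), so ‖F‖₂ = 9.743.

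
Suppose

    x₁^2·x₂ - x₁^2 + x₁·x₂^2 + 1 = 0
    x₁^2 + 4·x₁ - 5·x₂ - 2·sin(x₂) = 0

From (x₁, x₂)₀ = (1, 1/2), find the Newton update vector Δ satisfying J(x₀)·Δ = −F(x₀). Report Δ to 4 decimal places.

At (1, 1/2): F = (0.7500, 1.541149).
Jacobian J = [[2·x₁·x₂ - 2·x₁ + x₂^2, x₁^2 + 2·x₁·x₂], [2·x₁ + 4, -2·cos(x₂) - 5]].
At the point, J = [[-0.7500, 2.0000], [6.0000, -6.755165]] (det J = -6.933626).
Solving J·Δ = −F gives Δ = (-1.1752, -0.8157).

(-1.1752, -0.8157)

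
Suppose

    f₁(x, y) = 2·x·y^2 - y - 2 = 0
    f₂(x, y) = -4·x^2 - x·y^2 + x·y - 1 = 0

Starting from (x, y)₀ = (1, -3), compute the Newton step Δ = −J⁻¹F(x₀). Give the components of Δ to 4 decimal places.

At (1, -3): F = (19.0000, -17.0000).
Jacobian J = [[2·y^2, 4·x·y - 1], [-8·x - y^2 + y, -2·x·y + x]].
At the point, J = [[18.0000, -13.0000], [-20.0000, 7.0000]] (det J = -134.0000).
Solving J·Δ = −F gives Δ = (-0.6567, 0.5522).

(-0.6567, 0.5522)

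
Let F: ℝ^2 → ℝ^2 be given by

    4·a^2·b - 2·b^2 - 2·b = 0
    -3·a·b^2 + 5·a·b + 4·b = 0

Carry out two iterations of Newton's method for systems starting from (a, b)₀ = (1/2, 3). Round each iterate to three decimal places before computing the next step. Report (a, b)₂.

At (1/2, 3): F = (-21.000, 6.000).
Jacobian J = [[8·a·b, 4·a^2 - 4·b - 2], [-3·b^2 + 5·b, -6·a·b + 5·a + 4]].
At the point, J = [[12.000, -13.000], [-12.000, -2.500]] (det J = -186.000).
Solving J·Δ = −F gives Δ = (0.702, -0.968).
Then the next iterate is (a, b)₁ = (1.202, 2.032).
Round to (1.202, 2.032) and repeat: F = (-0.57868, 5.45106), J = [[19.53971, -4.34878], [-2.22707, -4.64478]].
Δ = (0.263, 1.048), so (a, b)₂ = (1.465, 3.080).

(1.465, 3.080)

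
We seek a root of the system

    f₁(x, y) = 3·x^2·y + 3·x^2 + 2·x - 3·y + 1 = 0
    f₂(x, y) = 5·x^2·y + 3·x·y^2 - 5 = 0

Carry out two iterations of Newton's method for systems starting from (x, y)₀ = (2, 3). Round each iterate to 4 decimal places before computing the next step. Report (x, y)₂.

(0.8320, 1.6858)

At (2, 3): F = (44.0000, 109.0000).
Jacobian J = [[6·x·y + 6·x + 2, 3·x^2 - 3], [10·x·y + 3·y^2, 5·x^2 + 6·x·y]].
At the point, J = [[50.0000, 9.0000], [87.0000, 56.0000]] (det J = 2017.0000).
Solving J·Δ = −F gives Δ = (-0.7353, -0.8042).
Then the next iterate is (x, y)₁ = (1.2647, 2.1958).
Round to (1.2647, 2.1958) and repeat: F = (12.276721, 30.853934), J = [[26.250370, 1.798398], [42.234896, 24.659500]].
Δ = (-0.4327, -0.5100), so (x, y)₂ = (0.8320, 1.6858).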